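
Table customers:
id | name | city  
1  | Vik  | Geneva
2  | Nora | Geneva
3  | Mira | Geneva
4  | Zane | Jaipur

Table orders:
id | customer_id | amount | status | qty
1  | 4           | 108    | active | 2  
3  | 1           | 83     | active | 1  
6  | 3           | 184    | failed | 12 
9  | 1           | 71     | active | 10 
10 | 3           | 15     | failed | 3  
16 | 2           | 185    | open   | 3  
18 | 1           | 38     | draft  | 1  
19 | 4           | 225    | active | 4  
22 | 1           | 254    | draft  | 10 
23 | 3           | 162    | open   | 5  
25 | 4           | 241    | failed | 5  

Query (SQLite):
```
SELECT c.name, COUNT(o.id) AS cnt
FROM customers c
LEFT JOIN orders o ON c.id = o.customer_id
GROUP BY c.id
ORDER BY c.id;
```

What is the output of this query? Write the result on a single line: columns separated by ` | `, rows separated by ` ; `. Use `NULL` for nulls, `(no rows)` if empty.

Vik | 4 ; Nora | 1 ; Mira | 3 ; Zane | 3

LEFT JOIN keeps every customers row; unmatched ones get NULL for orders columns.
Group by customers.id and compute COUNT(o.id). COUNT(col) of an all-NULL group is 0.
  1: ids {3, 9, 18, 22} → COUNT(o.id)=4
  2: ids {16} → COUNT(o.id)=1
  3: ids {6, 10, 23} → COUNT(o.id)=3
  4: ids {1, 19, 25} → COUNT(o.id)=3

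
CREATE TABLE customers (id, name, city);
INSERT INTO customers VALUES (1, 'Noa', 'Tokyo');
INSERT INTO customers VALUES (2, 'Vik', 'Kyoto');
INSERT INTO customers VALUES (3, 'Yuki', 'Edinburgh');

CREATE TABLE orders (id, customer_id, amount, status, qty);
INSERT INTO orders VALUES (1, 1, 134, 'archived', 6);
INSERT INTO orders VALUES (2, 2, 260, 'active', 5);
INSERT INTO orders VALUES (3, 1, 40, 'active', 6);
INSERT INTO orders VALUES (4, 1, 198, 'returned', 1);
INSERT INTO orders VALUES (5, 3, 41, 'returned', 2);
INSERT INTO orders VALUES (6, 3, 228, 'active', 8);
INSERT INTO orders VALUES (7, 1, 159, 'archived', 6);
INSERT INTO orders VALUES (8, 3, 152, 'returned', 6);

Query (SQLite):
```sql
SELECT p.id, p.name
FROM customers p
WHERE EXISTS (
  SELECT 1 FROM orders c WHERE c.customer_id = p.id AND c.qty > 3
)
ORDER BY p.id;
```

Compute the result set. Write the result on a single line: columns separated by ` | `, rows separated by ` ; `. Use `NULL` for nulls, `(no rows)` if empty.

1 | Noa ; 2 | Vik ; 3 | Yuki

For each customers row, check whether any orders with matching customer_id has qty > 3.
Keep rows where that is true.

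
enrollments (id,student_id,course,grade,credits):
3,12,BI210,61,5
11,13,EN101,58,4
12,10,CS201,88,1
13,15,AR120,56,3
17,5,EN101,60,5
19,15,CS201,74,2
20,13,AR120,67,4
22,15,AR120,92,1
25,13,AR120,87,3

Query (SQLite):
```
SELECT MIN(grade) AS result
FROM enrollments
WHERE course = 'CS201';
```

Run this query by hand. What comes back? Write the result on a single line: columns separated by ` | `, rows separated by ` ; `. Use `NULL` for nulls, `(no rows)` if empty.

74

Rows where course='CS201' → grade values: [88, 74].
MIN of non-NULL values = 74.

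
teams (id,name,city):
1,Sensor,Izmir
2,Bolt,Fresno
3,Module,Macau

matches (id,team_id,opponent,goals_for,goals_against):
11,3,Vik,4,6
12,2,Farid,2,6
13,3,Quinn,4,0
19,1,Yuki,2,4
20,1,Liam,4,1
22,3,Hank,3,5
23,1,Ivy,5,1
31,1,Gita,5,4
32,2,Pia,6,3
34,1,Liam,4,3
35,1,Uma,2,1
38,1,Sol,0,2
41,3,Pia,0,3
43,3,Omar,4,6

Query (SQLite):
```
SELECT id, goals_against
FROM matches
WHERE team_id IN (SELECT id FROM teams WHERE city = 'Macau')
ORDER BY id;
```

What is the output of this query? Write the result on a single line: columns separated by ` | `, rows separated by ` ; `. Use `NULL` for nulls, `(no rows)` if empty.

11 | 6 ; 13 | 0 ; 22 | 5 ; 41 | 3 ; 43 | 6

Inner query: teams.id where city = 'Macau'.
Outer: keep matches rows whose team_id is in that set.
Inner query → {3}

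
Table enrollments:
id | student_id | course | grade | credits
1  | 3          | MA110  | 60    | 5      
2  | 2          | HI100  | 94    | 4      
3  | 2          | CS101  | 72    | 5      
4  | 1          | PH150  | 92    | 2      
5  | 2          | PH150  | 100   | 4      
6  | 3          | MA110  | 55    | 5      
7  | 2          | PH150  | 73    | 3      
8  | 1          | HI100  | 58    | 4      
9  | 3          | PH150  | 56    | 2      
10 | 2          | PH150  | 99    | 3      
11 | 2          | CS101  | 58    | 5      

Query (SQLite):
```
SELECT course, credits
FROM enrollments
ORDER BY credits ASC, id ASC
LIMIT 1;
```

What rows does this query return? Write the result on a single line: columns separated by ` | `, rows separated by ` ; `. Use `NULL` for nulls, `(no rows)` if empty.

PH150 | 2

Sort by credits asc, tiebreak id asc: (2, id=4), (2, id=9), (3, id=7), (3, id=10) …. Take first 1.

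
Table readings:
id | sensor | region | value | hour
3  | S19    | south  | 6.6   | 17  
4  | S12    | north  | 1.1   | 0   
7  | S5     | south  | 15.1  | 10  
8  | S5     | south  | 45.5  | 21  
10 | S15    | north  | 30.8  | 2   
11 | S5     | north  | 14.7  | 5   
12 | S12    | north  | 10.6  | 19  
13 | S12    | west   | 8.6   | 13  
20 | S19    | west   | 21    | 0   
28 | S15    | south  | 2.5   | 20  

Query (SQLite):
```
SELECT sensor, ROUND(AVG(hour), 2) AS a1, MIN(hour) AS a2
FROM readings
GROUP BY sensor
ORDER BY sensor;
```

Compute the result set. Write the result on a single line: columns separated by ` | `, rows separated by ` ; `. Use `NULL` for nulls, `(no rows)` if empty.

Group readings by sensor.
Per group compute: ROUND(AVG(hour), 2), MIN(hour).
  S12: ids {4, 12, 13} → ROUND(AVG(hour), 2)=10.67, MIN(hour)=0
  S15: ids {10, 28} → ROUND(AVG(hour), 2)=11, MIN(hour)=2
  S19: ids {3, 20} → ROUND(AVG(hour), 2)=8.5, MIN(hour)=0
  S5: ids {7, 8, 11} → ROUND(AVG(hour), 2)=12, MIN(hour)=5

S12 | 10.67 | 0 ; S15 | 11 | 2 ; S19 | 8.5 | 0 ; S5 | 12 | 5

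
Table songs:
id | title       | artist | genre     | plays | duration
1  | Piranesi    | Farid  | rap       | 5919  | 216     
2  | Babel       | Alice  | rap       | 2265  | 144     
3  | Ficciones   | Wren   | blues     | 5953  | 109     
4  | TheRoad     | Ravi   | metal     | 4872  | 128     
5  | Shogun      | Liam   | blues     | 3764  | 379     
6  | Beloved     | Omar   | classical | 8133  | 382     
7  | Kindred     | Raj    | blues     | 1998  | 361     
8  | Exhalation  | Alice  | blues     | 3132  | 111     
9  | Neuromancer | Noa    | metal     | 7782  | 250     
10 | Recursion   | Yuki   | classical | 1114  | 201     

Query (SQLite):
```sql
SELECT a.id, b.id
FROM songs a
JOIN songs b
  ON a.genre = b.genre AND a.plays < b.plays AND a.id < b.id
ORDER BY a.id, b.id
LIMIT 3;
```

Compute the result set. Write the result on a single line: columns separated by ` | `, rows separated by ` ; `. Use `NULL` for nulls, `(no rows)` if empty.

4 | 9 ; 7 | 8

Pairs (a,b) with same genre, a.plays < b.plays, a.id < b.id.
genre groups: blues:{3,5,7,8} classical:{6,10} metal:{4,9} rap:{1,2}
Ordered by (a.id, b.id); first 3.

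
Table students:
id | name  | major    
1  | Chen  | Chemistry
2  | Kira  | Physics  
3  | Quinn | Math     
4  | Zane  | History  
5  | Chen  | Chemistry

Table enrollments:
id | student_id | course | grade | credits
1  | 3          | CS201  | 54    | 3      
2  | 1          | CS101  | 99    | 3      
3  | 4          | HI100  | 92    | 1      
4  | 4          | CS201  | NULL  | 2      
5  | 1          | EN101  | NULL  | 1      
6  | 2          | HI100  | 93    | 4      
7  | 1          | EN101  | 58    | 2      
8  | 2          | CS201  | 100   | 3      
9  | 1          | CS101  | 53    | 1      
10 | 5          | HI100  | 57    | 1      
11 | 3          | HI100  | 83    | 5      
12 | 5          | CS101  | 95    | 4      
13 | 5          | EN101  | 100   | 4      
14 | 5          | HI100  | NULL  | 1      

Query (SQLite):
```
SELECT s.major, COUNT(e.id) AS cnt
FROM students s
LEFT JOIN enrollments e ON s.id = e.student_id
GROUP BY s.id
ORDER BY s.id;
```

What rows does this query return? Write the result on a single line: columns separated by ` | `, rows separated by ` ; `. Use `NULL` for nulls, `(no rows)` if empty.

LEFT JOIN keeps every students row; unmatched ones get NULL for enrollments columns.
Group by students.id and compute COUNT(e.id). COUNT(col) of an all-NULL group is 0.
  1: ids {2, 5, 7, 9} → COUNT(e.id)=4
  2: ids {6, 8} → COUNT(e.id)=2
  3: ids {1, 11} → COUNT(e.id)=2
  4: ids {3, 4} → COUNT(e.id)=2
  5: ids {10, 12, 13, 14} → COUNT(e.id)=4

Chemistry | 4 ; Physics | 2 ; Math | 2 ; History | 2 ; Chemistry | 4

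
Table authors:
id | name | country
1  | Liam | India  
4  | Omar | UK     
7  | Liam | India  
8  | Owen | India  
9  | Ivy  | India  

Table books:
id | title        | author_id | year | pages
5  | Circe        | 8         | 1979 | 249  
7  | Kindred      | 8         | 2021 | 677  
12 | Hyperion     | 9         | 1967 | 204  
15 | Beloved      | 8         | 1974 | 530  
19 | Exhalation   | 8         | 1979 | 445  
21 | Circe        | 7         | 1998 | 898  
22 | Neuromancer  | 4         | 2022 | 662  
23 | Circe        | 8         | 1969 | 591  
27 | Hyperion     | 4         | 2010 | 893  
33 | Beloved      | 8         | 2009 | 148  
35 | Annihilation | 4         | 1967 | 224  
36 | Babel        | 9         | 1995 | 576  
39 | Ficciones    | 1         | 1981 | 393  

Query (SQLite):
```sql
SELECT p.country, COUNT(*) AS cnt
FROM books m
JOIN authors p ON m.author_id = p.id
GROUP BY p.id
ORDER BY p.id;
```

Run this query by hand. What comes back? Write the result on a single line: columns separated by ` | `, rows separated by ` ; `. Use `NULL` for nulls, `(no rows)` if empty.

India | 1 ; UK | 3 ; India | 1 ; India | 6 ; India | 2

Join each books row to its authors via author_id.
Group joined rows by authors.id; compute COUNT(*) per group.
  1: ids {39} → COUNT(*)=1
  4: ids {22, 27, 35} → COUNT(*)=3
  7: ids {21} → COUNT(*)=1
  8: ids {5, 7, 15, 19, 23, 33} → COUNT(*)=6
  9: ids {12, 36} → COUNT(*)=2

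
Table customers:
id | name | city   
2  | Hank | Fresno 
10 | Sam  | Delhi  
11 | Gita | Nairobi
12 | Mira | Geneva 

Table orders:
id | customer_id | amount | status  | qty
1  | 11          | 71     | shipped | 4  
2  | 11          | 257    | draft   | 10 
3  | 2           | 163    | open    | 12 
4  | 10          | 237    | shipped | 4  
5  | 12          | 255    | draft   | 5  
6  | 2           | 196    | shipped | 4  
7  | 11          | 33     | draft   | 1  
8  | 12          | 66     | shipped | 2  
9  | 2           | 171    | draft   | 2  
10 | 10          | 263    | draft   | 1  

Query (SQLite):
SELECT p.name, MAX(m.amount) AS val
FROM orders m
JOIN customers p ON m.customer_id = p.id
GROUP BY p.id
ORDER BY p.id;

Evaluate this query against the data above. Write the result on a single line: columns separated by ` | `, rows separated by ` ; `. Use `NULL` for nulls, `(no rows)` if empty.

Hank | 196 ; Sam | 263 ; Gita | 257 ; Mira | 255

Join each orders row to its customers via customer_id.
Group joined rows by customers.id; compute MAX(m.amount) per group.
  2: ids {3, 6, 9} → MAX(m.amount)=196
  10: ids {4, 10} → MAX(m.amount)=263
  11: ids {1, 2, 7} → MAX(m.amount)=257
  12: ids {5, 8} → MAX(m.amount)=255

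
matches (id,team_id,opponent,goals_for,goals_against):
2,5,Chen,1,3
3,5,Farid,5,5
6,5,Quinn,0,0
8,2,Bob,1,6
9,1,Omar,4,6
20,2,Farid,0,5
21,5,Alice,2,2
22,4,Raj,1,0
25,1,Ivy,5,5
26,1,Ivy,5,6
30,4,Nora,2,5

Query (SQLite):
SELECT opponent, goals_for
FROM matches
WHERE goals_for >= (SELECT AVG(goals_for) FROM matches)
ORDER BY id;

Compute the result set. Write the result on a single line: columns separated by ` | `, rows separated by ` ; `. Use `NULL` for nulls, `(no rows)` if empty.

Farid | 5 ; Omar | 4 ; Ivy | 5 ; Ivy | 5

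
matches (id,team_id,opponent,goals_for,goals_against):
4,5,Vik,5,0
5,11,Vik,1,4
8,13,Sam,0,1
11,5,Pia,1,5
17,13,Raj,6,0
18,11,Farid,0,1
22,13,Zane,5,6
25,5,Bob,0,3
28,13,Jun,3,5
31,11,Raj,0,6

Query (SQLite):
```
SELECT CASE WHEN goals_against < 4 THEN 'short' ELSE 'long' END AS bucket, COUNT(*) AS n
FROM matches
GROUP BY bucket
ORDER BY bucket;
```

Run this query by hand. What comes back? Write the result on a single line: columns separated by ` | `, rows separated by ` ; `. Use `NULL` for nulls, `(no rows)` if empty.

Bucket rows by goals_against < 4 → 'short' else 'long'; count each bucket.

long | 5 ; short | 5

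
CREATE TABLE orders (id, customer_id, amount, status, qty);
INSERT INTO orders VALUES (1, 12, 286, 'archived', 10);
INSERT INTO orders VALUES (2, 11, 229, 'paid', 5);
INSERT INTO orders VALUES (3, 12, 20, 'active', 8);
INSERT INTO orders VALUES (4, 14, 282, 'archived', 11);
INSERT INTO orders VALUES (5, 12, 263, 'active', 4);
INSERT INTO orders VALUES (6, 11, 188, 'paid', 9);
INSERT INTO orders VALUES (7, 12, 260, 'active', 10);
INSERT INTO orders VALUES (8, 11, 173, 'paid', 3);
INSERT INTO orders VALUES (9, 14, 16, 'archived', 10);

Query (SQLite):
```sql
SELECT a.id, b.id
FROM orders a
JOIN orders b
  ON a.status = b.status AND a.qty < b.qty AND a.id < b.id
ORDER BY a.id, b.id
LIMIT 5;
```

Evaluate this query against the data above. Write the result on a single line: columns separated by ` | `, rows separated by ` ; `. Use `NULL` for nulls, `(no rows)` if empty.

1 | 4 ; 2 | 6 ; 3 | 7 ; 5 | 7

Pairs (a,b) with same status, a.qty < b.qty, a.id < b.id.
status groups: active:{3,5,7} archived:{1,4,9} paid:{2,6,8}
Ordered by (a.id, b.id); first 5.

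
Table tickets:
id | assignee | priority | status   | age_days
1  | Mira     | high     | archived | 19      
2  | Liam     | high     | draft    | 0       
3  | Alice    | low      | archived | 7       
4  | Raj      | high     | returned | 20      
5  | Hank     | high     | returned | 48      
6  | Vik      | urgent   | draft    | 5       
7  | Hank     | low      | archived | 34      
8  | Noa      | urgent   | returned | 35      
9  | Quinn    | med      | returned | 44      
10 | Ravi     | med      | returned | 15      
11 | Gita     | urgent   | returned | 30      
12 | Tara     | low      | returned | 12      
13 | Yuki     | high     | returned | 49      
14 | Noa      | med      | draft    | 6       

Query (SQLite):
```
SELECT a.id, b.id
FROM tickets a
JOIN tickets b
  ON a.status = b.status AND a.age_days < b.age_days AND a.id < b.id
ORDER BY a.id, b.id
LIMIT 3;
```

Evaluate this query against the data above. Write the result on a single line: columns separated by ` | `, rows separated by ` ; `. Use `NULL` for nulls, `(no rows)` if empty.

Pairs (a,b) with same status, a.age_days < b.age_days, a.id < b.id.
status groups: archived:{1,3,7} draft:{2,6,14} returned:{4,5,8,9,10,11,12,13}
Ordered by (a.id, b.id); first 3.

1 | 7 ; 2 | 6 ; 2 | 14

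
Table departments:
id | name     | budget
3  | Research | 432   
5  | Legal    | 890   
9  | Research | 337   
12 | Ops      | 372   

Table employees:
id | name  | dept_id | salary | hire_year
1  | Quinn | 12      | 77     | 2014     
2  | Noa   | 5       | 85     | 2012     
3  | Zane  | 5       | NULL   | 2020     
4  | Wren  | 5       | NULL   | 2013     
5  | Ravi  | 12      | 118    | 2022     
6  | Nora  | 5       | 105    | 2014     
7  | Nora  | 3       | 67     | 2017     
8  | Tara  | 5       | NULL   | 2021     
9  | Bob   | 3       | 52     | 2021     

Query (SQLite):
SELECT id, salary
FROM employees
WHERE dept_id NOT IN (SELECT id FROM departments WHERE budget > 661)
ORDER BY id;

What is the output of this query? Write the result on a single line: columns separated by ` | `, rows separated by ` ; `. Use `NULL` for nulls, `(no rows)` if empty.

Inner query: departments.id where budget > 661.
Outer: keep employees rows whose dept_id is not in that set.
Inner query → {5}

1 | 77 ; 5 | 118 ; 7 | 67 ; 9 | 52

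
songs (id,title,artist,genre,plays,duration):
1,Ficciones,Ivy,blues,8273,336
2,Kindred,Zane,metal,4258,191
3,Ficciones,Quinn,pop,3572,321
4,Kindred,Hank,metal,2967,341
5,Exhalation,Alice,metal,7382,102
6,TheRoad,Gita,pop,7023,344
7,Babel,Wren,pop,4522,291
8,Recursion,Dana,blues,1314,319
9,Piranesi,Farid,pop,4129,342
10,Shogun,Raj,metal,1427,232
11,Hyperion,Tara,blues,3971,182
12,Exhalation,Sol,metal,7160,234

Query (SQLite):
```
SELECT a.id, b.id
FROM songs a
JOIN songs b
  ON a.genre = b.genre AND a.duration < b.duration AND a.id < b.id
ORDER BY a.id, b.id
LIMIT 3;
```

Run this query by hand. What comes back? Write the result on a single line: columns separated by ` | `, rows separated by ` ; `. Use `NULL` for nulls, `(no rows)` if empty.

2 | 4 ; 2 | 10 ; 2 | 12

Pairs (a,b) with same genre, a.duration < b.duration, a.id < b.id.
genre groups: blues:{1,8,11} metal:{2,4,5,10,12} pop:{3,6,7,9}
Ordered by (a.id, b.id); first 3.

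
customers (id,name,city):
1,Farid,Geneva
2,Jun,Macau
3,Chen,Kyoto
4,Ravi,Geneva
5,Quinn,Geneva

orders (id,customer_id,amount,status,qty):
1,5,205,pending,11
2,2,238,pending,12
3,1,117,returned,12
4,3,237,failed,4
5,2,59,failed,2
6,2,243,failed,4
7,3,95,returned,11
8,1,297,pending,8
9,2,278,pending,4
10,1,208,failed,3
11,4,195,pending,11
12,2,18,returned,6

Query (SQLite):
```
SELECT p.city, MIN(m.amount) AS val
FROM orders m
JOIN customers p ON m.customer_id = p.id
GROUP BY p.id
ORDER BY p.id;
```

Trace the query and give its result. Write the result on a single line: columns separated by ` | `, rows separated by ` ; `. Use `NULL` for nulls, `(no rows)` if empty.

Join each orders row to its customers via customer_id.
Group joined rows by customers.id; compute MIN(m.amount) per group.
  1: ids {3, 8, 10} → MIN(m.amount)=117
  2: ids {2, 5, 6, 9, 12} → MIN(m.amount)=18
  3: ids {4, 7} → MIN(m.amount)=95
  4: ids {11} → MIN(m.amount)=195
  5: ids {1} → MIN(m.amount)=205

Geneva | 117 ; Macau | 18 ; Kyoto | 95 ; Geneva | 195 ; Geneva | 205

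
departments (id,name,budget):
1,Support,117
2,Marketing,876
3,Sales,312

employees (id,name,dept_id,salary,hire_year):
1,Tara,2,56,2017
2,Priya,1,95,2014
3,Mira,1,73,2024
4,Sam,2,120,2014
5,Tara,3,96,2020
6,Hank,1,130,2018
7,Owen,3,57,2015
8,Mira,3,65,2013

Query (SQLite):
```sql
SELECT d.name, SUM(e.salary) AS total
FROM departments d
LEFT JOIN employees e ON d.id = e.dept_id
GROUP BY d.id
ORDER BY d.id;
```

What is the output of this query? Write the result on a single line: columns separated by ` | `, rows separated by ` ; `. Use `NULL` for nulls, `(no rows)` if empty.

LEFT JOIN keeps every departments row; unmatched ones get NULL for employees columns.
Group by departments.id and compute SUM(e.salary). SUM over an all-NULL group is NULL.
  1: ids {2, 3, 6} → SUM(e.salary)=298
  2: ids {1, 4} → SUM(e.salary)=176
  3: ids {5, 7, 8} → SUM(e.salary)=218

Support | 298 ; Marketing | 176 ; Sales | 218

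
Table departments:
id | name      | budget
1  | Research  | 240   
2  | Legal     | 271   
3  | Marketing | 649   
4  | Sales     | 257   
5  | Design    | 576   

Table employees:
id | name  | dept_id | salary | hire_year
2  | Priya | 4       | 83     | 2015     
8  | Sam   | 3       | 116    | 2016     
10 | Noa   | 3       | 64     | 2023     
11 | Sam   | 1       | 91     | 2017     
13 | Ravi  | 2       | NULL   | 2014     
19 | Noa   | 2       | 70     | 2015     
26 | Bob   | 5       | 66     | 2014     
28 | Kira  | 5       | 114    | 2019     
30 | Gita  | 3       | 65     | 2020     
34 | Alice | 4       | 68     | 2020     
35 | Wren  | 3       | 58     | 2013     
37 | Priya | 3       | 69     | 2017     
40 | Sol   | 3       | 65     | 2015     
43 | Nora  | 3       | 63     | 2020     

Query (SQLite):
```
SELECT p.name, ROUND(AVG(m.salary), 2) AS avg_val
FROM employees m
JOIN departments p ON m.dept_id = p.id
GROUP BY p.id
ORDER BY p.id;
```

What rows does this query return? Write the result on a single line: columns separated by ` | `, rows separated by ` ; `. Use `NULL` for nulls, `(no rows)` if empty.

Join each employees row to its departments via dept_id.
Group joined rows by departments.id; compute ROUND(AVG(m.salary), 2) per group.
  1: ids {11} → ROUND(AVG(m.salary), 2)=91
  2: ids {13, 19} → ROUND(AVG(m.salary), 2)=70
  3: ids {8, 10, 30, 35, 37, 40, 43} → ROUND(AVG(m.salary), 2)=71.43
  4: ids {2, 34} → ROUND(AVG(m.salary), 2)=75.5
  5: ids {26, 28} → ROUND(AVG(m.salary), 2)=90

Research | 91 ; Legal | 70 ; Marketing | 71.43 ; Sales | 75.5 ; Design | 90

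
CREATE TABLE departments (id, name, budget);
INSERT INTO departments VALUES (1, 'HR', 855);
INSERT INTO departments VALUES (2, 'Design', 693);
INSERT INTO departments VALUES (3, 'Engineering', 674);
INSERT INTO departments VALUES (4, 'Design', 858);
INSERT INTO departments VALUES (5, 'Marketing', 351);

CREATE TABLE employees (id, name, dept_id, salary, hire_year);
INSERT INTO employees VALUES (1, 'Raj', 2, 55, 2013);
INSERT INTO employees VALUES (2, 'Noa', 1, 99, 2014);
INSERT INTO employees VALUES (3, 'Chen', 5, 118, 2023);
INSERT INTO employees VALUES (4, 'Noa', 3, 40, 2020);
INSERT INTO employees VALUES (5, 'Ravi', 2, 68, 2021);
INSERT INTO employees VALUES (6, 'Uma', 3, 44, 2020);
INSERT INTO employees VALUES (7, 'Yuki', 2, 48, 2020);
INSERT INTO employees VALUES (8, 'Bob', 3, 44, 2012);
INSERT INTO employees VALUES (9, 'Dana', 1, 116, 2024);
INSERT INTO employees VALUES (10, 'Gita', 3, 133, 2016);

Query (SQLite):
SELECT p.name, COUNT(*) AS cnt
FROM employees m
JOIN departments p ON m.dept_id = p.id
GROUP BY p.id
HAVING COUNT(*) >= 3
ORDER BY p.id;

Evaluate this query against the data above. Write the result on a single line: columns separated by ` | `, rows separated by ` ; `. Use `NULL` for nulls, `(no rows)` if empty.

Join each employees row to its departments via dept_id.
Group joined rows by departments.id; compute COUNT(*) per group.
HAVING: keep groups with count ≥ 3.
  1: ids {2, 9} → COUNT(*)=2
  2: ids {1, 5, 7} → COUNT(*)=3
  3: ids {4, 6, 8, 10} → COUNT(*)=4
  5: ids {3} → COUNT(*)=1

Design | 3 ; Engineering | 4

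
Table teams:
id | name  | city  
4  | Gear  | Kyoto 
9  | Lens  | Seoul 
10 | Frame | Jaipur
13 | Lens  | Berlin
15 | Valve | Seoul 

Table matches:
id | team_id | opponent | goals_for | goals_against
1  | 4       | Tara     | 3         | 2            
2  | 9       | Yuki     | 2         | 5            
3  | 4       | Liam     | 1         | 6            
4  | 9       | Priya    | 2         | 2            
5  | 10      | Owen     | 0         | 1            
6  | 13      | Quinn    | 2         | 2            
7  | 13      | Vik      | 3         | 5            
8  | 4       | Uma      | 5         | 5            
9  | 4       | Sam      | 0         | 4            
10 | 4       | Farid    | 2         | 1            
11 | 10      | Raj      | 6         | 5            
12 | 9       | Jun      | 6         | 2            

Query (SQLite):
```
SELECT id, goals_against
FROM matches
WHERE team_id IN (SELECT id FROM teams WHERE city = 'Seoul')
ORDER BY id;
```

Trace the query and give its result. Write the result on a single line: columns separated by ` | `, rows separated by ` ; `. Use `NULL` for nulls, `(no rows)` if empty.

Inner query: teams.id where city = 'Seoul'.
Outer: keep matches rows whose team_id is in that set.
Inner query → {9, 15}

2 | 5 ; 4 | 2 ; 12 | 2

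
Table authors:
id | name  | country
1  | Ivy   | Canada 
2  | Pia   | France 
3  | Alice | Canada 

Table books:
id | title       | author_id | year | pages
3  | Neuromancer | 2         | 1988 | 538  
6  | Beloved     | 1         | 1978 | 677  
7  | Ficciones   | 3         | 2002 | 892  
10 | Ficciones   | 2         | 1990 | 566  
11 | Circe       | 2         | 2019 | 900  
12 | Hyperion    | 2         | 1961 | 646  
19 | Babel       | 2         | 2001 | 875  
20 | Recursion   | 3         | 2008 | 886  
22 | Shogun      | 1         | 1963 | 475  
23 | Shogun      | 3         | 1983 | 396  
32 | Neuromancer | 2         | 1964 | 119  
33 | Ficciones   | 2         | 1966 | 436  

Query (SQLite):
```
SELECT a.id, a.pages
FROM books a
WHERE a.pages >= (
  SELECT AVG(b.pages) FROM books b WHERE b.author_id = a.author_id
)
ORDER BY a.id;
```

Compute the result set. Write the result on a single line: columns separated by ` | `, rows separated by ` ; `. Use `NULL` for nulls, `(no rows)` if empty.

6 | 677 ; 7 | 892 ; 11 | 900 ; 12 | 646 ; 19 | 875 ; 20 | 886

For each books row a, compute AVG(pages) over rows sharing a.author_id.
Keep row a if a.pages >= that per-group AVG.
  author_id=1: AVG(pages) = 576.0
  author_id=2: AVG(pages) = 582.857143
  author_id=3: AVG(pages) = 724.666667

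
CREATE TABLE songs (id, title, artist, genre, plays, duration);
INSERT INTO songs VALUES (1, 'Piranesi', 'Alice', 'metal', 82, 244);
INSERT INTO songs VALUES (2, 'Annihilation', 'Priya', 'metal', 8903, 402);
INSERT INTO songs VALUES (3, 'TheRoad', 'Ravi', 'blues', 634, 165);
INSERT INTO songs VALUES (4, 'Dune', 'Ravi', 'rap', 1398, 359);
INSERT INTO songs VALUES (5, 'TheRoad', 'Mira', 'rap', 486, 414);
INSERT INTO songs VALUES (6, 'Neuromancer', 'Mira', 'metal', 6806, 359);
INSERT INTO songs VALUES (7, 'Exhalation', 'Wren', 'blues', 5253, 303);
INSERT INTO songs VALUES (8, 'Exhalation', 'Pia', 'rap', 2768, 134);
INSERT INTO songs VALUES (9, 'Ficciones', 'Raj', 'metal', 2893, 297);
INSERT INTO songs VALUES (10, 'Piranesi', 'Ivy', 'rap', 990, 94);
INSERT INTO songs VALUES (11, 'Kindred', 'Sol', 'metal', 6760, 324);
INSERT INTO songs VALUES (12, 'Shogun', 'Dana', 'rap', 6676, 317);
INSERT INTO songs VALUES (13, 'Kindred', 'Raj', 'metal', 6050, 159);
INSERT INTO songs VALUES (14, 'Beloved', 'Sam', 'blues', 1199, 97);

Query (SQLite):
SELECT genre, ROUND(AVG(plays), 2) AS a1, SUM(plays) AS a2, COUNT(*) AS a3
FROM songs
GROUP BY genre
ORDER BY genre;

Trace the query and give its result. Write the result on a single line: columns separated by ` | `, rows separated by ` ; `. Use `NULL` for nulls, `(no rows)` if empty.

blues | 2362 | 7086 | 3 ; metal | 5249 | 31494 | 6 ; rap | 2463.6 | 12318 | 5

Group songs by genre.
Per group compute: ROUND(AVG(plays), 2), SUM(plays), COUNT(*).
  blues: ids {3, 7, 14} → ROUND(AVG(plays), 2)=2362, SUM(plays)=7086, COUNT(*)=3
  metal: ids {1, 2, 6, 9, 11, 13} → ROUND(AVG(plays), 2)=5249, SUM(plays)=31494, COUNT(*)=6
  rap: ids {4, 5, 8, 10, 12} → ROUND(AVG(plays), 2)=2463.6, SUM(plays)=12318, COUNT(*)=5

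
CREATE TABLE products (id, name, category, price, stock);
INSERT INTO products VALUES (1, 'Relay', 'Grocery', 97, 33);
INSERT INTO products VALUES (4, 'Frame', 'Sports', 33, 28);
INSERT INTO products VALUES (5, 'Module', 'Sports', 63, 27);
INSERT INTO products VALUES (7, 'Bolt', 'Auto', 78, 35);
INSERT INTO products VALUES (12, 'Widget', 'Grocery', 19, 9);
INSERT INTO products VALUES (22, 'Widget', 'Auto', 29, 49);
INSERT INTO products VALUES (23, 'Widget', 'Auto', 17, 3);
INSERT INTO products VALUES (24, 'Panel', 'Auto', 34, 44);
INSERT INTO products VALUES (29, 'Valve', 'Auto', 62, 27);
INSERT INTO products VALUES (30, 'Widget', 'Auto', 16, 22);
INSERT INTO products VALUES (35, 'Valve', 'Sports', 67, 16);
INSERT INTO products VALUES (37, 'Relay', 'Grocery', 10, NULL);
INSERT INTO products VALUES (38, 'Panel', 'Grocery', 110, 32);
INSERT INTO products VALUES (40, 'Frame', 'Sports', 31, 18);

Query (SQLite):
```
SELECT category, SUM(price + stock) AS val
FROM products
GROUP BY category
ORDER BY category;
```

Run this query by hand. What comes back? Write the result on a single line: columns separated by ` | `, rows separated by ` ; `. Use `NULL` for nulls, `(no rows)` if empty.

For each row compute price + stock.
Group by category; take SUM of the expression per group.
  Auto: ids {7, 22, 23, 24, 29, 30} → SUM(price + stock)=416
  Grocery: ids {1, 12, 37, 38} → SUM(price + stock)=300
  Sports: ids {4, 5, 35, 40} → SUM(price + stock)=283

Auto | 416 ; Grocery | 300 ; Sports | 283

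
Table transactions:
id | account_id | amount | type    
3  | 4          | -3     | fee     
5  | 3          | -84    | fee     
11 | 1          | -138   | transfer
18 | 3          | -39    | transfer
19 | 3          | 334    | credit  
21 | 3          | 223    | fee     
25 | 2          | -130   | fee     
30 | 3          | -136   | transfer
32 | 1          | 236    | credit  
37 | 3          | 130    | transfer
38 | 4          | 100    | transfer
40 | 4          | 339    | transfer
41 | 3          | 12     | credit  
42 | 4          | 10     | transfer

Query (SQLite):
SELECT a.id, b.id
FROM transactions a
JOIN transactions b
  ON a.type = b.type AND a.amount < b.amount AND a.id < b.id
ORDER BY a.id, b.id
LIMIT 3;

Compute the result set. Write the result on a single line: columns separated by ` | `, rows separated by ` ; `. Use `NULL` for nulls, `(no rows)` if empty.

3 | 21 ; 5 | 21 ; 11 | 18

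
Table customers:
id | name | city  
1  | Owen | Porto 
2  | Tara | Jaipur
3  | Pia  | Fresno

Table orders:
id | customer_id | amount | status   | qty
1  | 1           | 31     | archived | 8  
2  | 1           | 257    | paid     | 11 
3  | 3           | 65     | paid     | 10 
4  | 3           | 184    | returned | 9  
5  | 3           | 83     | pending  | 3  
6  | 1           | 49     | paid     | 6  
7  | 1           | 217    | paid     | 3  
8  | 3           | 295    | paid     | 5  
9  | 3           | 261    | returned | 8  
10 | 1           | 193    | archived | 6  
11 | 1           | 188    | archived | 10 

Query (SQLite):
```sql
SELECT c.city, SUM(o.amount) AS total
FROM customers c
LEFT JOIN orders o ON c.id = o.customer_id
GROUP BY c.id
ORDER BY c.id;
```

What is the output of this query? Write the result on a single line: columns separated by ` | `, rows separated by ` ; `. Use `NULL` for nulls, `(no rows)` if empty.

Porto | 935 ; Jaipur | NULL ; Fresno | 888

LEFT JOIN keeps every customers row; unmatched ones get NULL for orders columns.
Group by customers.id and compute SUM(o.amount). SUM over an all-NULL group is NULL.
  1: ids {1, 2, 6, 7, 10, 11} → SUM(o.amount)=935
  2: ids {—} → SUM(o.amount)=NULL
  3: ids {3, 4, 5, 8, 9} → SUM(o.amount)=888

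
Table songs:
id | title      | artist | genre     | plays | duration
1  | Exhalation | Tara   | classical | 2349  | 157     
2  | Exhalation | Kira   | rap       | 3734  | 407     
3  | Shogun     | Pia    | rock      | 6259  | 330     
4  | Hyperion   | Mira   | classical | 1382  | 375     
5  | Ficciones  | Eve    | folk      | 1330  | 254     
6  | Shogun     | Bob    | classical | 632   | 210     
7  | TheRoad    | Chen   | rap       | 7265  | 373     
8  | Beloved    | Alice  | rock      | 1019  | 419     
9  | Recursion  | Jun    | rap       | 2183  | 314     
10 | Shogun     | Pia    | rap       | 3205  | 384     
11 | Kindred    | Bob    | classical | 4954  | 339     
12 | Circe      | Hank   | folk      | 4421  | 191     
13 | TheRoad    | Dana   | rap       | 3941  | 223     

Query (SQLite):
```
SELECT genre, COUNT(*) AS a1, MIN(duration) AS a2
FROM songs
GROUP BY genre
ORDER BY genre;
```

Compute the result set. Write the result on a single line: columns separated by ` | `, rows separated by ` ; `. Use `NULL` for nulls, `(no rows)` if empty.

classical | 4 | 157 ; folk | 2 | 191 ; rap | 5 | 223 ; rock | 2 | 330

Group songs by genre.
Per group compute: COUNT(*), MIN(duration).
  classical: ids {1, 4, 6, 11} → COUNT(*)=4, MIN(duration)=157
  folk: ids {5, 12} → COUNT(*)=2, MIN(duration)=191
  rap: ids {2, 7, 9, 10, 13} → COUNT(*)=5, MIN(duration)=223
  rock: ids {3, 8} → COUNT(*)=2, MIN(duration)=330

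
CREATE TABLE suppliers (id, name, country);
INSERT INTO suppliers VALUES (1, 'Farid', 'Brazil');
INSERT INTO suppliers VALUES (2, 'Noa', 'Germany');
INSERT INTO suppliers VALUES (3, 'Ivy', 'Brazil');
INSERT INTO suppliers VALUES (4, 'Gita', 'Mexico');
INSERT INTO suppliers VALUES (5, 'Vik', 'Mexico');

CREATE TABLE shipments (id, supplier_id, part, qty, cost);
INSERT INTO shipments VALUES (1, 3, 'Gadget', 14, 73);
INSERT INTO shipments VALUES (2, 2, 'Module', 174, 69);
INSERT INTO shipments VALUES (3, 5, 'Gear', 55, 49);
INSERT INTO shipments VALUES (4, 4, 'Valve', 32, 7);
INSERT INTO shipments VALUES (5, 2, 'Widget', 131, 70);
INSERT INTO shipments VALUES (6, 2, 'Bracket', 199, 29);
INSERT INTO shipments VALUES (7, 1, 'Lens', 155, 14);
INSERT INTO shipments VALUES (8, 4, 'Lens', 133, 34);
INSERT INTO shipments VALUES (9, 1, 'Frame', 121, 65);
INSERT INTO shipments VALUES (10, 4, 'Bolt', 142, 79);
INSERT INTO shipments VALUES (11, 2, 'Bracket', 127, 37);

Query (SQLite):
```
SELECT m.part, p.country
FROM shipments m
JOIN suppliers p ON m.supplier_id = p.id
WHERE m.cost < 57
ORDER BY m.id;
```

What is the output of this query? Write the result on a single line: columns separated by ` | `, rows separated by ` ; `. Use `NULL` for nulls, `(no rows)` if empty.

Gear | Mexico ; Valve | Mexico ; Bracket | Germany ; Lens | Brazil ; Lens | Mexico ; Bracket | Germany

Each shipments row matches the suppliers row where supplier_id = suppliers.id.
Then keep rows with m.cost < 57.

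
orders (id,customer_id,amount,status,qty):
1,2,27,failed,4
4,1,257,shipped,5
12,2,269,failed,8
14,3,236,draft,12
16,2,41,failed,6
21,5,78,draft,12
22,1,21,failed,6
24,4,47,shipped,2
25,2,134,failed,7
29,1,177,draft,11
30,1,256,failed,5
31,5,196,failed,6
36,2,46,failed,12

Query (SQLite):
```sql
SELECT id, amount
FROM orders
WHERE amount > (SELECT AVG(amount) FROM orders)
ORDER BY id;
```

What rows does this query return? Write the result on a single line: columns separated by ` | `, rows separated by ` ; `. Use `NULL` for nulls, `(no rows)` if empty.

4 | 257 ; 12 | 269 ; 14 | 236 ; 29 | 177 ; 30 | 256 ; 31 | 196

Scalar subquery: AVG(amount) over all orders rows = 137.307692 (≈; comparison uses full precision).
Keep rows where amount > that value.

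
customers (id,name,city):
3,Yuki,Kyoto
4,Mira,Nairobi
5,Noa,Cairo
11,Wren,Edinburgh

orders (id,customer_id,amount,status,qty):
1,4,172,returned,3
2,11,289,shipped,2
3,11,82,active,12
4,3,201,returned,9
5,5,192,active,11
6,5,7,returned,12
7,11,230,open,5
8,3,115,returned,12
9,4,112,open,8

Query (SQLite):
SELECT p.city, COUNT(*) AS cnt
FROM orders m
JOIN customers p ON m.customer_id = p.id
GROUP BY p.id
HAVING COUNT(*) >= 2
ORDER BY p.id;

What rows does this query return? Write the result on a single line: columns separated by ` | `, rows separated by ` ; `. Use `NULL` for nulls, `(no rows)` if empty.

Kyoto | 2 ; Nairobi | 2 ; Cairo | 2 ; Edinburgh | 3

Join each orders row to its customers via customer_id.
Group joined rows by customers.id; compute COUNT(*) per group.
HAVING: keep groups with count ≥ 2.
  3: ids {4, 8} → COUNT(*)=2
  4: ids {1, 9} → COUNT(*)=2
  5: ids {5, 6} → COUNT(*)=2
  11: ids {2, 3, 7} → COUNT(*)=3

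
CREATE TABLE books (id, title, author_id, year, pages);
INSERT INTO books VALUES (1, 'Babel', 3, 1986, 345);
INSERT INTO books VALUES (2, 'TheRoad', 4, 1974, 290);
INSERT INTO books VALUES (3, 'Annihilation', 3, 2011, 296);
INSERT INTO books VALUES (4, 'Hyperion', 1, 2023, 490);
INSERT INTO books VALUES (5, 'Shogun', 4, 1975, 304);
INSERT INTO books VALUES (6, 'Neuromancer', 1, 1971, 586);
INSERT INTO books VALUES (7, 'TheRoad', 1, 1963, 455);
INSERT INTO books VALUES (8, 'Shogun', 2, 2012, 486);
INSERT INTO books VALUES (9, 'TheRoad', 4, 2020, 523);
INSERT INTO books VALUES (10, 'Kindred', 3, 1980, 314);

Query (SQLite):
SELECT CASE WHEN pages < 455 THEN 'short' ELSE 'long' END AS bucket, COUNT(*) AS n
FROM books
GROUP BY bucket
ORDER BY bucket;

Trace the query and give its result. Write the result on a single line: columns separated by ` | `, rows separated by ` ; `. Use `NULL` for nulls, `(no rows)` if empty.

long | 5 ; short | 5

Bucket rows by pages < 455 → 'short' else 'long'; count each bucket.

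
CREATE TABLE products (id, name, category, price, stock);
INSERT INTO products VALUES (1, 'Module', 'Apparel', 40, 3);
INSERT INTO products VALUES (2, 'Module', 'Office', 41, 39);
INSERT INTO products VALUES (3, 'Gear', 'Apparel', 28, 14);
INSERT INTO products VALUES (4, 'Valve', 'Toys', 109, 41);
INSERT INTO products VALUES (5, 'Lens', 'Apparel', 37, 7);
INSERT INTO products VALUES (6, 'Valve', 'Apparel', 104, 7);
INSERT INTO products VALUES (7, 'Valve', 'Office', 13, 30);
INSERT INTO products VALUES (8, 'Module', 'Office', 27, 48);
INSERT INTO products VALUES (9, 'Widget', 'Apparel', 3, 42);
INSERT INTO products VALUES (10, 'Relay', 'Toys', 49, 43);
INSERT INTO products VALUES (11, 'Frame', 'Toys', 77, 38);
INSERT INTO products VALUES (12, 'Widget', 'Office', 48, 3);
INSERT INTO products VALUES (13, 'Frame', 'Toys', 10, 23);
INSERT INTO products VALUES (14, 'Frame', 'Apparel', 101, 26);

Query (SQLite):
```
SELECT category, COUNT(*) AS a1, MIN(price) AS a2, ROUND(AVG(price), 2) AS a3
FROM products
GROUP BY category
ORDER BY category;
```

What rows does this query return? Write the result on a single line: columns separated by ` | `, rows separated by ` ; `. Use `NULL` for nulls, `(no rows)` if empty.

Apparel | 6 | 3 | 52.17 ; Office | 4 | 13 | 32.25 ; Toys | 4 | 10 | 61.25

Group products by category.
Per group compute: COUNT(*), MIN(price), ROUND(AVG(price), 2).
  Apparel: ids {1, 3, 5, 6, 9, 14} → COUNT(*)=6, MIN(price)=3, ROUND(AVG(price), 2)=52.17
  Office: ids {2, 7, 8, 12} → COUNT(*)=4, MIN(price)=13, ROUND(AVG(price), 2)=32.25
  Toys: ids {4, 10, 11, 13} → COUNT(*)=4, MIN(price)=10, ROUND(AVG(price), 2)=61.25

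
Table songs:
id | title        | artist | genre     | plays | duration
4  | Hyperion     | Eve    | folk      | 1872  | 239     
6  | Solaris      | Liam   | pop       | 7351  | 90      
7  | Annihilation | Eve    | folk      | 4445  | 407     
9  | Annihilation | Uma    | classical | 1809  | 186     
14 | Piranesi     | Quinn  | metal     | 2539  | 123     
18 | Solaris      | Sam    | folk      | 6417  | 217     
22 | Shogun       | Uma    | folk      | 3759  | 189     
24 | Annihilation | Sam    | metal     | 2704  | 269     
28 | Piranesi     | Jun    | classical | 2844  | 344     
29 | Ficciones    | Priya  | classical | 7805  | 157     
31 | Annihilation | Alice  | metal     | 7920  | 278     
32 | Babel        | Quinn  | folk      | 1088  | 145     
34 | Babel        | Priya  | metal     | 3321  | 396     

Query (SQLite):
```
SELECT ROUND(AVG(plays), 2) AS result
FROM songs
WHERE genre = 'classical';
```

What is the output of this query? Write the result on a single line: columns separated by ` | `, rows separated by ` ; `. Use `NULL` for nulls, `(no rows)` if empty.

4152.67

Rows where genre='classical' → plays values: [1809, 2844, 7805].
AVG = 12458 / 3 (rounded to 2 dp).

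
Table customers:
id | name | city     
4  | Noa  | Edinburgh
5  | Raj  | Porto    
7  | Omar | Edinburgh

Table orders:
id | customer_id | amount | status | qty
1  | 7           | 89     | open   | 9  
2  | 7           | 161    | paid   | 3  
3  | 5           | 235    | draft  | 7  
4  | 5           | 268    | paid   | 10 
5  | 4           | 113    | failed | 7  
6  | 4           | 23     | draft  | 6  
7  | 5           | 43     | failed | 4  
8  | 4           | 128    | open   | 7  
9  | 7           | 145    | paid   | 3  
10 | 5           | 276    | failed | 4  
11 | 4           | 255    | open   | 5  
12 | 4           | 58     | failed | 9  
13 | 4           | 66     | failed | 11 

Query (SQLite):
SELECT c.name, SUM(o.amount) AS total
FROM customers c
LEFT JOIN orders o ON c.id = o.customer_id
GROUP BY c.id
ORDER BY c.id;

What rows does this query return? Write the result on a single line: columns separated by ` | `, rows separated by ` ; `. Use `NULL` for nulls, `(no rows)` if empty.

Noa | 643 ; Raj | 822 ; Omar | 395

LEFT JOIN keeps every customers row; unmatched ones get NULL for orders columns.
Group by customers.id and compute SUM(o.amount). SUM over an all-NULL group is NULL.
  4: ids {5, 6, 8, 11, 12, 13} → SUM(o.amount)=643
  5: ids {3, 4, 7, 10} → SUM(o.amount)=822
  7: ids {1, 2, 9} → SUM(o.amount)=395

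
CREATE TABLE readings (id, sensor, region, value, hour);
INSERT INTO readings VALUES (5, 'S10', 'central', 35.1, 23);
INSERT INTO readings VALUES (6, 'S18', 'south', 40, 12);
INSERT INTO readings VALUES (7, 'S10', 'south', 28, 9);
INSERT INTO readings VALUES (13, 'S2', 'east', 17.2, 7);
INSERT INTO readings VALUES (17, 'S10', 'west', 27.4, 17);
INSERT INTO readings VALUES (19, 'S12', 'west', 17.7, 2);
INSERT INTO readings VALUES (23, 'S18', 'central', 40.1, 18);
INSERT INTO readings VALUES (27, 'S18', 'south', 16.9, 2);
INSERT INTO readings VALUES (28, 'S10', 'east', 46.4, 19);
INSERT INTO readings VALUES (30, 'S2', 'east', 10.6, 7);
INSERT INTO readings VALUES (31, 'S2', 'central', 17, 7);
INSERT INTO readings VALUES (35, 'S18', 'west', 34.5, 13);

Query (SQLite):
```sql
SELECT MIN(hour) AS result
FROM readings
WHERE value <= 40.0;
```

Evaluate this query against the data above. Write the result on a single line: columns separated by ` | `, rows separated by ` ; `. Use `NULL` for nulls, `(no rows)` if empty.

Rows where value <= 40.0 → hour values: [23, 12, 9, 7, 17, 2, 2, 7, 7, 13].
MIN of non-NULL values = 2.

2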